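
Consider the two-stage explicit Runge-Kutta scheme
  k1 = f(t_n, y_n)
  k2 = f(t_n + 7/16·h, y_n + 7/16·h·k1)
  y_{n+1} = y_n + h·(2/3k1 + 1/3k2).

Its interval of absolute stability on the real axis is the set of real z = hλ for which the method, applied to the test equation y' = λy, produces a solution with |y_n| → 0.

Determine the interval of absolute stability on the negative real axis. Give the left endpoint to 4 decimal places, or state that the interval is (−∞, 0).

On y'=λy, z=hλ:
  k1=λy_n ⇒ h·k1=z·y_n;  k2=λ(1+7/16z)y_n ⇒ h·k2=z(1+7/16z)y_n
  y_{n+1}/y_n = 1 + 2/3z + 1/3z(1+7/16z) = 1 + z + 7/48z²
  so R(z) = 1 + z + 7/48z².

Solve |R(x)|<1 on ℝ⁻.
x=-1.42: |R|=0.1259
R=1: x+7/48x²=0 ⇒ x=−48/7=-6.8571; min R=1−1/(4·7/48)=-0.7143>−1
Confirm numerically:
  x=-6.672: |R|=0.81986 <1
  x=-6.093: |R|=0.32101 <1
  x=-5.833: |R|=0.12882 <1
  x=-3.788: |R|=0.69545 <1
  x=-6.968: |R|=1.11265 >1
  x=-6.905: |R|=1.04819 >1
Interval (-6.8571, 0).

(-6.8571, 0).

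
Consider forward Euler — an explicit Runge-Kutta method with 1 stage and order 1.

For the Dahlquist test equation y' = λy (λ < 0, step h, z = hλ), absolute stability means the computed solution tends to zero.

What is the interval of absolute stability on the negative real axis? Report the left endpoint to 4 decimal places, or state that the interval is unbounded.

Test eqn y'=λy, z=hλ:
  order 1, 1-stage ⇒ R(z)=1+z
  (e.g. R(-1.17)=-0.17000, |R|=0.17000)

Need |R(x)|<1, x<0.
x=-1.17: |R|=0.1700
|R(-2.06)|=1.0600 |R(-2.05)|=1.0500 |R(-0.68)|=0.3200
Bisect:
  x_lo=-2.3068 |R|=1.3068  x_hi=-0.1240 |R|=0.8760
  mid=-1.21541 |R|=0.21541 →hi
  mid=-1.76111 |R|=0.76111 →hi
  mid=-2.03396 |R|=1.03396 →lo
  mid=-1.89754 |R|=0.89754 →hi
  mid=-1.96575 |R|=0.96575 →hi
  mid=-1.99986 |R|=0.99986 →hi
  mid=-2.01691 |R|=1.01691 →lo
  mid=-2.00839 |R|=1.00839 →lo
  mid=-2.00412 |R|=1.00412 →lo
  mid=-2.00199 |R|=1.00199 →lo
  ...
  [-2.00012,-1.99999] ⇒ x*=-2.0000
Interval (-2.0000, 0).

(-2.0000, 0).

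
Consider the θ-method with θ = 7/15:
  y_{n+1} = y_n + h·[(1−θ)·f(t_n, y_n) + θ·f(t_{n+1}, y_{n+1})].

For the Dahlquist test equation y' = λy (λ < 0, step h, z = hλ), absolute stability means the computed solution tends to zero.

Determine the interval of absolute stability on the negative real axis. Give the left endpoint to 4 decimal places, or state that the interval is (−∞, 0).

(-30.0000, 0).

Test eqn y'=λy, z=hλ:
  y_{n+1} = y_n + z·[8/15·y_n + 7/15·y_{n+1}] ⇒ (1 − 7/15z)y_{n+1} = (1 + 8/15z)y_n
  Hence R(z) = (1 + 8/15z)/(1 − 7/15z).

Boundary: |R(x)|=1, x<0.
x=-1.61: |R|=0.0807
R=−1: 1+8/15x = −1+7/15x ⇒ -1/15x=2 ⇒ x=2/(-1/15)=-30.0000
Confirm numerically:
  x=-25.203: |R|=0.97494 <1
  x=-24.880: |R|=0.97293 <1
  x=-24.234: |R|=0.96877 <1
  x=-16.539: |R|=0.89707 <1
  x=-30.344: |R|=1.00151 >1
  x=-30.241: |R|=1.00106 >1
So |R|<1 on (-30.0000, 0).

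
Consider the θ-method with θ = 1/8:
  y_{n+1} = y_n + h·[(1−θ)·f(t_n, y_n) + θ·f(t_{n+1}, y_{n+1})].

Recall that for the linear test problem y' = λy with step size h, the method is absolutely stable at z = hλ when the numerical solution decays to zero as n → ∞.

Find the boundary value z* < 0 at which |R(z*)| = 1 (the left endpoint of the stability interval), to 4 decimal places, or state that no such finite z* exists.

z* = -2.6667.

With y'=λy (z=hλ):
  y_{n+1} = y_n + z·[7/8·y_n + 1/8·y_{n+1}] ⇒ (1 − 1/8z)y_{n+1} = (1 + 7/8z)y_n
  so R(z) = (1 + 7/8z)/(1 − 1/8z).

Find x<0 with |R(x)|<1.
x=-0.54: |R|=0.4941
R=−1: 1+7/8x = −1+1/8x ⇒ -3/4x=2 ⇒ x=2/(-3/4)=-2.6667
Confirm numerically:
  x=-2.023: |R|=0.61469 <1
  x=-2.013: |R|=0.60831 <1
  x=-1.118: |R|=0.01908 <1
  x=-2.980: |R|=1.17122 >1
  x=-2.940: |R|=1.14991 >1
  x=-2.939: |R|=1.14937 >1
So |R|<1 on (-2.6667, 0).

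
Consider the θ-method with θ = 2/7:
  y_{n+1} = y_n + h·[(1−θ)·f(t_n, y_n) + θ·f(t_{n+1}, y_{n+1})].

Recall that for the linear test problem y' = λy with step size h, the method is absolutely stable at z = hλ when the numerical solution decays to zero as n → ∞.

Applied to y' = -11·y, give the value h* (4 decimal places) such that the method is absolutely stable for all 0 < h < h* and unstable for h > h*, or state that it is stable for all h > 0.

(-4.6667,0); λ=-11 ⇒ h* = (14/3)/11 = 0.4242.

With y'=λy (z=hλ):
  y_{n+1} = y_n + z·[5/7·y_n + 2/7·y_{n+1}] ⇒ (1 − 2/7z)y_{n+1} = (1 + 5/7z)y_n
  Hence R(z) = (1 + 5/7z)/(1 − 2/7z).

Need |R(x)|<1, x<0.
x=-1.77: |R|=0.1755
R=−1: 1+5/7x = −1+2/7x ⇒ -3/7x=2 ⇒ x=2/(-3/7)=-4.6667
Confirm numerically:
  x=-3.461: |R|=0.74020 <1
  x=-3.026: |R|=0.62289 <1
  x=-3.001: |R|=0.61567 <1
  x=-4.833: |R|=1.02994 >1
  x=-4.821: |R|=1.02782 >1
Stable set (-4.6667, 0).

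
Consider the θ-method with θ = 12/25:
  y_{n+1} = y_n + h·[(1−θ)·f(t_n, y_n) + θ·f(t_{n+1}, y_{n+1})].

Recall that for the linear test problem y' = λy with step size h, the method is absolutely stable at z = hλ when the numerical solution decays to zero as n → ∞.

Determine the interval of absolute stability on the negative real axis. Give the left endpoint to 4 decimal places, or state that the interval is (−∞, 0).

(-50.0000, 0).

On y'=λy, z=hλ:
  y_{n+1} = y_n + z·[13/25·y_n + 12/25·y_{n+1}] ⇒ (1 − 12/25z)y_{n+1} = (1 + 13/25z)y_n
  R(z) = (1 + 13/25z)/(1 − 12/25z).

Find x<0 with |R(x)|<1.
x=-0.83: |R|=0.4065
R=−1: 1+13/25x = −1+12/25x ⇒ -1/25x=2 ⇒ x=2/(-1/25)=-50.0000
Confirm numerically:
  x=-48.224: |R|=0.99706 <1
  x=-44.667: |R|=0.99049 <1
  x=-34.585: |R|=0.96497 <1
  x=-32.547: |R|=0.95800 <1
  x=-50.447: |R|=1.00071 >1
  x=-50.420: |R|=1.00067 >1
  x=-50.053: |R|=1.00008 >1
Stable set (-50.0000, 0).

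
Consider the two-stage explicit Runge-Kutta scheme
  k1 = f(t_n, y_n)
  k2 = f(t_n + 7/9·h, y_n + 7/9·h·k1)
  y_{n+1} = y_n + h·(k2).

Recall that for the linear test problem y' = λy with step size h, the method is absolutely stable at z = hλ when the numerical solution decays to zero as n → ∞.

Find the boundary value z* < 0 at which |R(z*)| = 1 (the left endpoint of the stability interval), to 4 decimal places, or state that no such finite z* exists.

Test eqn y'=λy, z=hλ:
  k1=λy_n ⇒ h·k1=z·y_n;  k2=λ(1+7/9z)y_n ⇒ h·k2=z(1+7/9z)y_n
  y_{n+1}/y_n = 1 + z(1+7/9z) = 1 + z + 7/9z²
  so R(z) = 1 + z + 7/9z².

Need |R(x)|<1, x<0.
x=-0.54: |R|=0.6868
R=1: x+7/9x²=0 ⇒ x=−9/7=-1.2857; min R=1−1/(4·7/9)=0.6786>−1
Confirm numerically:
  x=-1.191: |R|=0.91226 <1
  x=-1.027: |R|=0.79334 <1
  x=-0.819: |R|=0.70270 <1
  x=-0.705: |R|=0.68158 <1
  x=-1.846: |R|=1.80445 >1
  x=-1.835: |R|=1.78395 >1
  x=-1.352: |R|=1.06970 >1
Interval (-1.2857, 0).

z* = -1.2857.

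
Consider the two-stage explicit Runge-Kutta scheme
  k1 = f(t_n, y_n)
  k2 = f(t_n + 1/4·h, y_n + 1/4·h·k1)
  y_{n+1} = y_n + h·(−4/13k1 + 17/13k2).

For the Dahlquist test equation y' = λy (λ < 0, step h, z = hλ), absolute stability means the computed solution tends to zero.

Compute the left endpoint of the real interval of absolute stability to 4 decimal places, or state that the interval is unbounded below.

Set f=λy, z=hλ:
  k1=λy_n ⇒ h·k1=z·y_n;  k2=λ(1+1/4z)y_n ⇒ h·k2=z(1+1/4z)y_n
  y_{n+1}/y_n = 1 − 4/13z + 17/13z(1+1/4z) = 1 + z + 17/52z²
  Hence R(z) = 1 + z + 17/52z².

Find x<0 with |R(x)|<1.
x=-1.34: |R|=0.2470
R=1: x+17/52x²=0 ⇒ x=−52/17=-3.0588; min R=1−1/(4·17/52)=0.2353>−1
Confirm numerically:
  x=-2.826: |R|=0.78490 <1
  x=-2.105: |R|=0.34360 <1
  x=-1.876: |R|=0.27457 <1
  x=-1.586: |R|=0.23634 <1
  x=-3.488: |R|=1.48939 >1
  x=-3.406: |R|=1.38658 >1
Interval (-3.0588, 0).

z* = -3.0588.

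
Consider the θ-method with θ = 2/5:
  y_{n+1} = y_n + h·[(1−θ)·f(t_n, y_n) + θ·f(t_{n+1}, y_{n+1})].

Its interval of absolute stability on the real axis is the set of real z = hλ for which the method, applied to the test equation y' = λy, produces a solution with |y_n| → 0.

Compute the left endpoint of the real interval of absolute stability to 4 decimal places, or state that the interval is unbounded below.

left endpoint -10.0000.

With y'=λy (z=hλ):
  y_{n+1} = y_n + z·[3/5·y_n + 2/5·y_{n+1}] ⇒ (1 − 2/5z)y_{n+1} = (1 + 3/5z)y_n
  R(z) = (1 + 3/5z)/(1 − 2/5z).

Find x<0 with |R(x)|<1.
x=-0.97: |R|=0.3012
R=−1: 1+3/5x = −1+2/5x ⇒ -1/5x=2 ⇒ x=2/(-1/5)=-10.0000
Confirm numerically:
  x=-9.961: |R|=0.99844 <1
  x=-7.018: |R|=0.84335 <1
  x=-5.737: |R|=0.74123 <1
  x=-4.902: |R|=0.65563 <1
  x=-10.459: |R|=1.01771 >1
  x=-10.376: |R|=1.01460 >1
  x=-10.313: |R|=1.01221 >1
Stable set (-10.0000, 0).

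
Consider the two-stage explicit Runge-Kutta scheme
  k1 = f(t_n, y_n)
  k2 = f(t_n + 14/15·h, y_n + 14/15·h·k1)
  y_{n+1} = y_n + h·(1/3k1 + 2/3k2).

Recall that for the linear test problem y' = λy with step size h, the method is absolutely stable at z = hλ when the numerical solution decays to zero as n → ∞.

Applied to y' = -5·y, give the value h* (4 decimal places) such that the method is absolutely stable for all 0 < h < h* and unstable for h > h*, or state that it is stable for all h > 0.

On y'=λy, z=hλ:
  k1=λy_n ⇒ h·k1=z·y_n;  k2=λ(1+14/15z)y_n ⇒ h·k2=z(1+14/15z)y_n
  y_{n+1}/y_n = 1 + 1/3z + 2/3z(1+14/15z) = 1 + z + 28/45z²
  Hence R(z) = 1 + z + 28/45z².

Need |R(x)|<1, x<0.
x=-1.26: |R|=0.7278
R=1: x+28/45x²=0 ⇒ x=−45/28=-1.6071; min R=1−1/(4·28/45)=0.5982>−1
Confirm numerically:
  x=-1.496: |R|=0.89654 <1
  x=-1.351: |R|=0.78468 <1
  x=-1.327: |R|=0.76869 <1
  x=-0.764: |R|=0.59919 <1
  x=-2.111: |R|=1.66182 >1
  x=-2.089: |R|=1.62633 >1
  x=-1.886: |R|=1.32724 >1
So |R|<1 on (-1.6071, 0).

(-1.6071,0); λ=-5 ⇒ h* = (45/28)/5 = 0.3214.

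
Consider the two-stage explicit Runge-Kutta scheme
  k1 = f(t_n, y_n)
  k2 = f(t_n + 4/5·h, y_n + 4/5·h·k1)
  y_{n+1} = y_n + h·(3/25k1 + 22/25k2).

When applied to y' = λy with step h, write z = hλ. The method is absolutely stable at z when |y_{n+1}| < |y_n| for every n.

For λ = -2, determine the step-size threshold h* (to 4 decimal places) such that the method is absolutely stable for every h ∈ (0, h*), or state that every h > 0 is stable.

With y'=λy (z=hλ):
  k1=λy_n ⇒ h·k1=z·y_n;  k2=λ(1+4/5z)y_n ⇒ h·k2=z(1+4/5z)y_n
  y_{n+1}/y_n = 1 + 3/25z + 22/25z(1+4/5z) = 1 + z + 88/125z²
  R(z) = 1 + z + 88/125z².

Find x<0 with |R(x)|<1.
x=-1.62: |R|=1.2276
R=1: x+88/125x²=0 ⇒ x=−125/88=-1.4205; min R=1−1/(4·88/125)=0.6449>−1
Confirm numerically:
  x=-1.355: |R|=0.93756 <1
  x=-1.330: |R|=0.91531 <1
  x=-1.087: |R|=0.74482 <1
  x=-0.885: |R|=0.66639 <1
  x=-1.866: |R|=1.58530 >1
  x=-1.836: |R|=1.53711 >1
  x=-1.818: |R|=1.50881 >1
Interval (-1.4205, 0).

(-1.4205,0); λ=-2 ⇒ h* = (125/88)/2 = 0.7102.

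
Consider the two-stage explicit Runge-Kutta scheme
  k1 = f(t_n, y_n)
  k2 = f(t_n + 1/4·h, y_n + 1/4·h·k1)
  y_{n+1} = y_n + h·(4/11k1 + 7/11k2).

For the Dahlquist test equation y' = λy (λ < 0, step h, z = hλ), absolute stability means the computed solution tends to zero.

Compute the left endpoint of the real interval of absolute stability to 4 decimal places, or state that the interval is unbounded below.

With y'=λy (z=hλ):
  k1=λy_n ⇒ h·k1=z·y_n;  k2=λ(1+1/4z)y_n ⇒ h·k2=z(1+1/4z)y_n
  y_{n+1}/y_n = 1 + 4/11z + 7/11z(1+1/4z) = 1 + z + 7/44z²
  ⇒ R(z) = 1 + z + 7/44z².

Find x<0 with |R(x)|<1.
x=-0.51: |R|=0.5314
R=1: x+7/44x²=0 ⇒ x=−44/7=-6.2857; min R=1−1/(4·7/44)=-0.5714>−1
Confirm numerically:
  x=-5.154: |R|=0.07205 <1
  x=-4.429: |R|=0.30827 <1
  x=-3.872: |R|=0.48685 <1
  x=-6.667: |R|=1.40441 >1
  x=-6.500: |R|=1.22159 >1
  x=-6.320: |R|=1.03447 >1
Interval (-6.2857, 0).

left endpoint -6.2857.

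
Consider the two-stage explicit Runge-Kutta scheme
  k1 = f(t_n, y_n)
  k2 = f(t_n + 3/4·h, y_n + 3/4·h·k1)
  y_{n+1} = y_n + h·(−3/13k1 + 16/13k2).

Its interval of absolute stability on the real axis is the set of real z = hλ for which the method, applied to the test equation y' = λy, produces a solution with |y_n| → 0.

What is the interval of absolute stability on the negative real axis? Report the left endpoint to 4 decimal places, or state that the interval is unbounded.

z∈(-1.0833,0).

Set f=λy, z=hλ:
  k1=λy_n ⇒ h·k1=z·y_n;  k2=λ(1+3/4z)y_n ⇒ h·k2=z(1+3/4z)y_n
  y_{n+1}/y_n = 1 − 3/13z + 16/13z(1+3/4z) = 1 + z + 12/13z²
  so R(z) = 1 + z + 12/13z².

Solve |R(x)|<1 on ℝ⁻.
x=-0.59: |R|=0.7313
R=1: x+12/13x²=0 ⇒ x=−13/12=-1.0833; min R=1−1/(4·12/13)=0.7292>−1
Confirm numerically:
  x=-0.845: |R|=0.81410 <1
  x=-0.735: |R|=0.76367 <1
  x=-0.654: |R|=0.74081 <1
  x=-0.500: |R|=0.73077 <1
  x=-1.173: |R|=1.09709 >1
  x=-1.115: |R|=1.03259 >1
So |R|<1 on (-1.0833, 0).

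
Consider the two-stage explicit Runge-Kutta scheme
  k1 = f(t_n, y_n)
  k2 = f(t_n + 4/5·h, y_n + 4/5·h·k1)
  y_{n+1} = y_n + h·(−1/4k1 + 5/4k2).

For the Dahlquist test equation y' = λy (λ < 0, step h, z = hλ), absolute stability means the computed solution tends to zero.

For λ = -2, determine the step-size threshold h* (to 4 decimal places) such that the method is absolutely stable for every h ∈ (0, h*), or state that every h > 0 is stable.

(-1.0000,0); λ=-2 ⇒ h* = (1)/2 = 0.5000.

Test eqn y'=λy, z=hλ:
  k1=λy_n ⇒ h·k1=z·y_n;  k2=λ(1+4/5z)y_n ⇒ h·k2=z(1+4/5z)y_n
  y_{n+1}/y_n = 1 − 1/4z + 5/4z(1+4/5z) = 1 + z + z²
  R(z) = 1 + z + z².

Find x<0 with |R(x)|<1.
x=-1.21: |R|=1.2541
R=1: x+1x²=0 ⇒ x=−1=-1.0000; min R=1−1/(4·1)=0.7500>−1
Confirm numerically:
  x=-0.795: |R|=0.83703 <1
  x=-0.639: |R|=0.76932 <1
  x=-0.584: |R|=0.75706 <1
  x=-0.451: |R|=0.75240 <1
  x=-1.482: |R|=1.71432 >1
  x=-1.349: |R|=1.47080 >1
Stable set (-1.0000, 0).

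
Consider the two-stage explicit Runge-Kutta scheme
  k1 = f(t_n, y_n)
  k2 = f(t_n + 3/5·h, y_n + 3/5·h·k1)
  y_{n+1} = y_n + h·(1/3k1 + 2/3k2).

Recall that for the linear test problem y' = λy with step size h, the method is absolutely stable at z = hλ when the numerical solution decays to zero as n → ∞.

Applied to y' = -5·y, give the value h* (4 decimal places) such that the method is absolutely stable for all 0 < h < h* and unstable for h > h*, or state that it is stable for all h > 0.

(-2.5000,0); λ=-5 ⇒ h* = (5/2)/5 = 0.5000.

Set f=λy, z=hλ:
  k1=λy_n ⇒ h·k1=z·y_n;  k2=λ(1+3/5z)y_n ⇒ h·k2=z(1+3/5z)y_n
  y_{n+1}/y_n = 1 + 1/3z + 2/3z(1+3/5z) = 1 + z + 2/5z²
  R(z) = 1 + z + 2/5z².

Find x<0 with |R(x)|<1.
x=-1.09: |R|=0.3852
R=1: x+2/5x²=0 ⇒ x=−5/2=-2.5000; min R=1−1/(4·2/5)=0.3750>−1
Confirm numerically:
  x=-2.018: |R|=0.61093 <1
  x=-1.774: |R|=0.48483 <1
  x=-1.240: |R|=0.37504 <1
  x=-2.875: |R|=1.43125 >1
  x=-2.658: |R|=1.16799 >1
So |R|<1 on (-2.5000, 0).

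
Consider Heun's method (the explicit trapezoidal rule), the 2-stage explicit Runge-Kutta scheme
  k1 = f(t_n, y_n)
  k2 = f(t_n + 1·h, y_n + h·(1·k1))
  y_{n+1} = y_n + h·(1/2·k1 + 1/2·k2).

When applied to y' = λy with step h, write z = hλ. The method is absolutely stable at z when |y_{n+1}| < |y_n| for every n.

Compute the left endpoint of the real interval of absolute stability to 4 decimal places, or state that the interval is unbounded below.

With y'=λy (z=hλ):
  order 2, 2-stage ⇒ R(z)=1+z+z^2/2
  (e.g. R(-0.81)=0.51805, |R|=0.51805)

Find x<0 with |R(x)|<1.
x=-0.81: |R|=0.5181
|R(-2.23)|=1.2565 |R(-0.84)|=0.5128 |R(-0.78)|=0.5242
Bisect:
  x_lo=-2.6745 |R|=1.9019  x_hi=-0.0937 |R|=0.9107
  mid=-1.38406 |R|=0.57375 →hi
  mid=-2.02926 |R|=1.02969 →lo
  mid=-1.70666 |R|=0.74969 →hi
  mid=-1.86796 |R|=0.87668 →hi
  mid=-1.94861 |R|=0.94993 →hi
  mid=-1.98894 |R|=0.98900 →hi
  mid=-2.00910 |R|=1.00914 →lo
  mid=-1.99902 |R|=0.99902 →hi
  mid=-2.00406 |R|=1.00407 →lo
  mid=-2.00154 |R|=1.00154 →lo
  ...
  [-2.00012,-1.99996] ⇒ x*=-2.0000
Interval (-2.0000, 0).

z* = -2.0000.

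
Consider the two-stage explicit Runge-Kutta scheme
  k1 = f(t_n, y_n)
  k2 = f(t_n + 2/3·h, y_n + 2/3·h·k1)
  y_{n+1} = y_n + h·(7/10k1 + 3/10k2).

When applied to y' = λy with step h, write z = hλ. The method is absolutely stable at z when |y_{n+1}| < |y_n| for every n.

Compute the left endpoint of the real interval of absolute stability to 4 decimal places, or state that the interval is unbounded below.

z* = -5.0000.

With y'=λy (z=hλ):
  k1=λy_n ⇒ h·k1=z·y_n;  k2=λ(1+2/3z)y_n ⇒ h·k2=z(1+2/3z)y_n
  y_{n+1}/y_n = 1 + 7/10z + 3/10z(1+2/3z) = 1 + z + 1/5z²
  Hence R(z) = 1 + z + 1/5z².

Boundary: |R(x)|=1, x<0.
x=-1.11: |R|=0.1364
R=1: x+1/5x²=0 ⇒ x=−5=-5.0000; min R=1−1/(4·1/5)=-0.2500>−1
Confirm numerically:
  x=-3.812: |R|=0.09427 <1
  x=-3.469: |R|=0.06221 <1
  x=-2.699: |R|=0.24208 <1
  x=-2.639: |R|=0.24614 <1
  x=-5.556: |R|=1.61783 >1
  x=-5.314: |R|=1.33372 >1
  x=-5.218: |R|=1.22750 >1
Interval (-5.0000, 0).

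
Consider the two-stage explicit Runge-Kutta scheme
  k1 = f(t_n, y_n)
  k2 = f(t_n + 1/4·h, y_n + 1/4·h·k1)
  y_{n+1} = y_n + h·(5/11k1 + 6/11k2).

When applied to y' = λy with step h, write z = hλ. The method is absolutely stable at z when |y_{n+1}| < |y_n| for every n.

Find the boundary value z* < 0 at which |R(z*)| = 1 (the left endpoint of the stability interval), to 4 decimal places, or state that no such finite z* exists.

z* = -7.3333.

On y'=λy, z=hλ:
  k1=λy_n ⇒ h·k1=z·y_n;  k2=λ(1+1/4z)y_n ⇒ h·k2=z(1+1/4z)y_n
  y_{n+1}/y_n = 1 + 5/11z + 6/11z(1+1/4z) = 1 + z + 3/22z²
  Hence R(z) = 1 + z + 3/22z².

Solve |R(x)|<1 on ℝ⁻.
x=-1.35: |R|=0.1015
R=1: x+3/22x²=0 ⇒ x=−22/3=-7.3333; min R=1−1/(4·3/22)=-0.8333>−1
Confirm numerically:
  x=-6.350: |R|=0.14852 <1
  x=-5.820: |R|=0.20104 <1
  x=-3.594: |R|=0.83261 <1
  x=-7.589: |R|=1.26458 >1
  x=-7.539: |R|=1.21143 >1
So |R|<1 on (-7.3333, 0).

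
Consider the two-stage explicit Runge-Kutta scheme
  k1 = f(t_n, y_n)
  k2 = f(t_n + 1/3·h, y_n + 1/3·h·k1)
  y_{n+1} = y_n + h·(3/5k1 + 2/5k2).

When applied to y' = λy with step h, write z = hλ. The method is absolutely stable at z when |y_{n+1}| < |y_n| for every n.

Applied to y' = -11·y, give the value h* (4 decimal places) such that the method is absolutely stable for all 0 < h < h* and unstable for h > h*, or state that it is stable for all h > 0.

Set f=λy, z=hλ:
  k1=λy_n ⇒ h·k1=z·y_n;  k2=λ(1+1/3z)y_n ⇒ h·k2=z(1+1/3z)y_n
  y_{n+1}/y_n = 1 + 3/5z + 2/5z(1+1/3z) = 1 + z + 2/15z²
  so R(z) = 1 + z + 2/15z².

Need |R(x)|<1, x<0.
x=-0.36: |R|=0.6573
R=1: x+2/15x²=0 ⇒ x=−15/2=-7.5000; min R=1−1/(4·2/15)=-0.8750>−1
Confirm numerically:
  x=-6.642: |R|=0.24016 <1
  x=-5.250: |R|=0.57500 <1
  x=-3.871: |R|=0.87305 <1
  x=-7.721: |R|=1.22751 >1
  x=-7.592: |R|=1.09313 >1
  x=-7.560: |R|=1.06048 >1
Interval (-7.5000, 0).

(-7.5000,0); λ=-11 ⇒ h* = (15/2)/11 = 0.6818.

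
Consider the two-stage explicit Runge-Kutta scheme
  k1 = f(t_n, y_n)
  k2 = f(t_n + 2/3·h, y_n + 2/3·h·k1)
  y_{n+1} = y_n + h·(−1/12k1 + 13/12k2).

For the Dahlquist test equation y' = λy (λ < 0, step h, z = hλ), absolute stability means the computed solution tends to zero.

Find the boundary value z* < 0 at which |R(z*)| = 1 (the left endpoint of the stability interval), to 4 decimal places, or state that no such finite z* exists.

Set f=λy, z=hλ:
  k1=λy_n ⇒ h·k1=z·y_n;  k2=λ(1+2/3z)y_n ⇒ h·k2=z(1+2/3z)y_n
  y_{n+1}/y_n = 1 − 1/12z + 13/12z(1+2/3z) = 1 + z + 13/18z²
  ⇒ R(z) = 1 + z + 13/18z².

Find x<0 with |R(x)|<1.
x=-1.52: |R|=1.1486
R=1: x+13/18x²=0 ⇒ x=−18/13=-1.3846; min R=1−1/(4·13/18)=0.6538>−1
Confirm numerically:
  x=-1.100: |R|=0.77389 <1
  x=-1.065: |R|=0.75416 <1
  x=-0.883: |R|=0.68011 <1
  x=-0.736: |R|=0.65522 <1
  x=-1.839: |R|=1.60350 >1
  x=-1.779: |R|=1.50672 >1
  x=-1.610: |R|=1.26207 >1
Stable set (-1.3846, 0).

z* = -1.3846.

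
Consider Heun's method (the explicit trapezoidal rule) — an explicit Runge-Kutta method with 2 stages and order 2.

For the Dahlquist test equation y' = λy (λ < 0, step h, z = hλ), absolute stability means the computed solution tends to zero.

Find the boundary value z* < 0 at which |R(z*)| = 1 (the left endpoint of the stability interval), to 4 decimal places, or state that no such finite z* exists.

Test eqn y'=λy, z=hλ:
  order 2, 2-stage ⇒ R(z)=1+z+z^2/2
  (e.g. R(-0.4)=0.68000, |R|=0.68000)

Need |R(x)|<1, x<0.
x=-0.4: |R|=0.6800
|R(-2.36)|=1.4248 |R(-2.26)|=1.2938 |R(-0.62)|=0.5722
Bisect:
  x_lo=-2.5320 |R|=1.6736  x_hi=-0.2260 |R|=0.7995
  mid=-1.37902 |R|=0.57183 →hi
  mid=-1.95552 |R|=0.95651 →hi
  mid=-2.24378 |R|=1.27349 →lo
  mid=-2.09965 |R|=1.10462 →lo
  mid=-2.02759 |R|=1.02797 →lo
  mid=-1.99156 |R|=0.99159 →hi
  mid=-2.00957 |R|=1.00962 →lo
  ...
  [-2.00000,-1.99986] ⇒ x*=-2.0000
Interval (-2.0000, 0).

z* = -2.0000.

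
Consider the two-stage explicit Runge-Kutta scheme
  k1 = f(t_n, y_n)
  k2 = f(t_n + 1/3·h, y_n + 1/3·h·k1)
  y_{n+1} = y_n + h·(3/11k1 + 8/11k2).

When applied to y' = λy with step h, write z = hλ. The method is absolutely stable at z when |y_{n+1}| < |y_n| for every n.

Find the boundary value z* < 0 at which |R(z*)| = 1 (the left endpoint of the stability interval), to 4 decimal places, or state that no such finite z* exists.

left endpoint -4.1250.

With y'=λy (z=hλ):
  k1=λy_n ⇒ h·k1=z·y_n;  k2=λ(1+1/3z)y_n ⇒ h·k2=z(1+1/3z)y_n
  y_{n+1}/y_n = 1 + 3/11z + 8/11z(1+1/3z) = 1 + z + 8/33z²
  ⇒ R(z) = 1 + z + 8/33z².

Find x<0 with |R(x)|<1.
x=-1.79: |R|=0.0132
R=1: x+8/33x²=0 ⇒ x=−33/8=-4.1250; min R=1−1/(4·8/33)=-0.0312>−1
Confirm numerically:
  x=-3.924: |R|=0.80879 <1
  x=-2.379: |R|=0.00697 <1
  x=-2.250: |R|=0.02273 <1
  x=-4.604: |R|=1.53462 >1
  x=-4.543: |R|=1.46036 >1
  x=-4.312: |R|=1.19548 >1
So |R|<1 on (-4.1250, 0).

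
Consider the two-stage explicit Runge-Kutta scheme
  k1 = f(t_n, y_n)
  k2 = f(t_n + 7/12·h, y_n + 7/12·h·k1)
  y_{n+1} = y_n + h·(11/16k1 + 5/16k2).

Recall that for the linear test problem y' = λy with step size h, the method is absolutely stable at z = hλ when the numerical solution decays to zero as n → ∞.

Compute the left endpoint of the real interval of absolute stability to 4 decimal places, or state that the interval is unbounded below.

With y'=λy (z=hλ):
  k1=λy_n ⇒ h·k1=z·y_n;  k2=λ(1+7/12z)y_n ⇒ h·k2=z(1+7/12z)y_n
  y_{n+1}/y_n = 1 + 11/16z + 5/16z(1+7/12z) = 1 + z + 35/192z²
  Hence R(z) = 1 + z + 35/192z².

Solve |R(x)|<1 on ℝ⁻.
x=-0.5: |R|=0.5456
R=1: x+35/192x²=0 ⇒ x=−192/35=-5.4857; min R=1−1/(4·35/192)=-0.3714>−1
Confirm numerically:
  x=-5.201: |R|=0.73006 <1
  x=-4.913: |R|=0.48708 <1
  x=-3.546: |R|=0.25384 <1
  x=-2.709: |R|=0.37122 <1
  x=-5.801: |R|=1.33341 >1
  x=-5.749: |R|=1.27592 >1
Stable set (-5.4857, 0).

left endpoint -5.4857.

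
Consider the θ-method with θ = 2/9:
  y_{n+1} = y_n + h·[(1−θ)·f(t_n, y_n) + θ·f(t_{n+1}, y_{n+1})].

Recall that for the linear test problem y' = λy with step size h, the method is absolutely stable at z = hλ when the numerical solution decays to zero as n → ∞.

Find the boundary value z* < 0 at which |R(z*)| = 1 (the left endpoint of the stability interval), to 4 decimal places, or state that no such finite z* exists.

left endpoint -3.6000.

Test eqn y'=λy, z=hλ:
  y_{n+1} = y_n + z·[7/9·y_n + 2/9·y_{n+1}] ⇒ (1 − 2/9z)y_{n+1} = (1 + 7/9z)y_n
  ⇒ R(z) = (1 + 7/9z)/(1 − 2/9z).

Solve |R(x)|<1 on ℝ⁻.
x=-1.41: |R|=0.0736
R=−1: 1+7/9x = −1+2/9x ⇒ -5/9x=2 ⇒ x=2/(-5/9)=-3.6000
Confirm numerically:
  x=-3.219: |R|=0.87660 <1
  x=-2.724: |R|=0.69684 <1
  x=-2.479: |R|=0.59844 <1
  x=-4.117: |R|=1.14999 >1
  x=-3.828: |R|=1.06844 >1
  x=-3.662: |R|=1.01899 >1
Stable set (-3.6000, 0).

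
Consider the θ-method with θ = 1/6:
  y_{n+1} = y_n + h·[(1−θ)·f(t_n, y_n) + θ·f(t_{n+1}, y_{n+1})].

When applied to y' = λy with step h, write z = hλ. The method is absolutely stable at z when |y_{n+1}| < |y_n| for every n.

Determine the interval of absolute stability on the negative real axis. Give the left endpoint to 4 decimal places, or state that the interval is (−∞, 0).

On y'=λy, z=hλ:
  y_{n+1} = y_n + z·[5/6·y_n + 1/6·y_{n+1}] ⇒ (1 − 1/6z)y_{n+1} = (1 + 5/6z)y_n
  so R(z) = (1 + 5/6z)/(1 − 1/6z).

Find x<0 with |R(x)|<1.
x=-1.68: |R|=0.3125
R=−1: 1+5/6x = −1+1/6x ⇒ -2/3x=2 ⇒ x=2/(-2/3)=-3.0000
Confirm numerically:
  x=-2.722: |R|=0.87251 <1
  x=-2.502: |R|=0.76570 <1
  x=-1.787: |R|=0.37691 <1
  x=-3.385: |R|=1.16409 >1
  x=-3.113: |R|=1.04960 >1
So |R|<1 on (-3.0000, 0).

z∈(-3.0000,0).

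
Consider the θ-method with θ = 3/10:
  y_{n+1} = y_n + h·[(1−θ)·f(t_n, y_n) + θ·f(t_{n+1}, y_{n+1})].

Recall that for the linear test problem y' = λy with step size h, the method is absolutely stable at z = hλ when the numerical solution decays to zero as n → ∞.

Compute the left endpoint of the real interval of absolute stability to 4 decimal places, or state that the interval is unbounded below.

With y'=λy (z=hλ):
  y_{n+1} = y_n + z·[7/10·y_n + 3/10·y_{n+1}] ⇒ (1 − 3/10z)y_{n+1} = (1 + 7/10z)y_n
  so R(z) = (1 + 7/10z)/(1 − 3/10z).

Solve |R(x)|<1 on ℝ⁻.
x=-1.6: |R|=0.0811
R=−1: 1+7/10x = −1+3/10x ⇒ -2/5x=2 ⇒ x=2/(-2/5)=-5.0000
Confirm numerically:
  x=-4.674: |R|=0.94572 <1
  x=-4.370: |R|=0.89096 <1
  x=-2.826: |R|=0.52939 <1
  x=-2.386: |R|=0.39060 <1
  x=-5.480: |R|=1.07262 >1
  x=-5.415: |R|=1.06325 >1
Stable set (-5.0000, 0).

z* = -5.0000.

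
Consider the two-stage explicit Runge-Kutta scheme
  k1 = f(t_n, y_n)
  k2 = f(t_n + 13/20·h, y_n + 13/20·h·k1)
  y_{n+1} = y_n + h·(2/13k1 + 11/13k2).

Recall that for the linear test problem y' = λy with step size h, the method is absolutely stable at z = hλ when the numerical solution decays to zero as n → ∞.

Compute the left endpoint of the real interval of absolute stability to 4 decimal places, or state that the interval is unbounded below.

z* = -1.8182.

On y'=λy, z=hλ:
  k1=λy_n ⇒ h·k1=z·y_n;  k2=λ(1+13/20z)y_n ⇒ h·k2=z(1+13/20z)y_n
  y_{n+1}/y_n = 1 + 2/13z + 11/13z(1+13/20z) = 1 + z + 11/20z²
  so R(z) = 1 + z + 11/20z².

Find x<0 with |R(x)|<1.
x=-0.83: |R|=0.5489
R=1: x+11/20x²=0 ⇒ x=−20/11=-1.8182; min R=1−1/(4·11/20)=0.5455>−1
Confirm numerically:
  x=-1.447: |R|=0.70459 <1
  x=-1.239: |R|=0.60532 <1
  x=-0.933: |R|=0.54577 <1
  x=-0.886: |R|=0.54575 <1
  x=-2.163: |R|=1.41021 >1
  x=-2.095: |R|=1.31896 >1
Stable set (-1.8182, 0).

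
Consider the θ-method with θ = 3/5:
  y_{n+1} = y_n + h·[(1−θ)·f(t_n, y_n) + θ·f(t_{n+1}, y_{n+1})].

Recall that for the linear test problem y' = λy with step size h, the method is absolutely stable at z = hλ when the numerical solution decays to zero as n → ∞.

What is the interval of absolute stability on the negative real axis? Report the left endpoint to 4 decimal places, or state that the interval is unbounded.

interval (−∞, 0).

Set f=λy, z=hλ:
  y_{n+1} = y_n + z·[2/5·y_n + 3/5·y_{n+1}] ⇒ (1 − 3/5z)y_{n+1} = (1 + 2/5z)y_n
  Hence R(z) = (1 + 2/5z)/(1 − 3/5z).

Boundary: |R(x)|=1, x<0.
x=-1.48: |R|=0.2161
x=-2: |R|=0.0909
x=-10: |R|=0.4286
x=-100: |R|=0.6393
θ=3/5≥1/2 ⇒ |1+2/5x|<|1−3/5x| ∀x<0 ⇒ unbounded interval.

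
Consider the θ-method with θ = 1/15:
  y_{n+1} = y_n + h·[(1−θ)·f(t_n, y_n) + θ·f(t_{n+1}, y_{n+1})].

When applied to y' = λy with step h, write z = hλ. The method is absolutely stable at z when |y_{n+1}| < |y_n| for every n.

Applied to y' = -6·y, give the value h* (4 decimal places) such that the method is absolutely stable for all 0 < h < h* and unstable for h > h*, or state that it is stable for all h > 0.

(-2.3077,0); λ=-6 ⇒ h* = (30/13)/6 = 0.3846.

Set f=λy, z=hλ:
  y_{n+1} = y_n + z·[14/15·y_n + 1/15·y_{n+1}] ⇒ (1 − 1/15z)y_{n+1} = (1 + 14/15z)y_n
  ⇒ R(z) = (1 + 14/15z)/(1 − 1/15z).

Need |R(x)|<1, x<0.
x=-1.78: |R|=0.5912
R=−1: 1+14/15x = −1+1/15x ⇒ -13/15x=2 ⇒ x=2/(-13/15)=-2.3077
Confirm numerically:
  x=-1.994: |R|=0.76003 <1
  x=-1.956: |R|=0.73036 <1
  x=-1.525: |R|=0.38427 <1
  x=-2.640: |R|=1.24490 >1
  x=-2.405: |R|=1.07268 >1
Stable set (-2.3077, 0).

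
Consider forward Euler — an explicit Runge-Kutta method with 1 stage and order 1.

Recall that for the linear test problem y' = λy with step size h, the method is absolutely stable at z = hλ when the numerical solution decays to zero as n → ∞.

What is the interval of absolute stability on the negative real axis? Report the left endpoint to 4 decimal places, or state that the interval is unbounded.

Test eqn y'=λy, z=hλ:
  order 1, 1-stage ⇒ R(z)=1+z
  (e.g. R(-1.18)=-0.18000, |R|=0.18000)

Solve |R(x)|<1 on ℝ⁻.
x=-1.18: |R|=0.1800
|R(-1.79)|=0.7900 |R(-1.39)|=0.3900 |R(-1.34)|=0.3400
Bisect:
  x_lo=-2.7124 |R|=1.7124  x_hi=-0.2617 |R|=0.7383
  mid=-1.48705 |R|=0.48705 →hi
  mid=-2.09974 |R|=1.09974 →lo
  mid=-1.79339 |R|=0.79339 →hi
  mid=-1.94657 |R|=0.94657 →hi
  mid=-2.02315 |R|=1.02315 →lo
  mid=-1.98486 |R|=0.98486 →hi
  mid=-2.00401 |R|=1.00401 →lo
  mid=-1.99443 |R|=0.99443 →hi
  ...
  [-2.00012,-1.99997] ⇒ x*=-2.0000
Stable set (-2.0000, 0).

(-2.0000, 0).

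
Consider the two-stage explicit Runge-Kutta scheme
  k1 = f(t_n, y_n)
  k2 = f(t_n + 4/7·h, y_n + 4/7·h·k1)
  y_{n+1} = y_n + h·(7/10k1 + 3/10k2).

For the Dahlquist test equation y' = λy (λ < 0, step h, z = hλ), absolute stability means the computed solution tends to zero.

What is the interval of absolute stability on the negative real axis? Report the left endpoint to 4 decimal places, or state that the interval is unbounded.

z∈(-5.8333,0).

With y'=λy (z=hλ):
  k1=λy_n ⇒ h·k1=z·y_n;  k2=λ(1+4/7z)y_n ⇒ h·k2=z(1+4/7z)y_n
  y_{n+1}/y_n = 1 + 7/10z + 3/10z(1+4/7z) = 1 + z + 6/35z²
  ⇒ R(z) = 1 + z + 6/35z².

Find x<0 with |R(x)|<1.
x=-0.64: |R|=0.4302
R=1: x+6/35x²=0 ⇒ x=−35/6=-5.8333; min R=1−1/(4·6/35)=-0.4583>−1
Confirm numerically:
  x=-5.587: |R|=0.76407 <1
  x=-3.597: |R|=0.37899 <1
  x=-3.189: |R|=0.44562 <1
  x=-2.532: |R|=0.43297 <1
  x=-5.977: |R|=1.14720 >1
  x=-5.950: |R|=1.11900 >1
  x=-5.904: |R|=1.07152 >1
So |R|<1 on (-5.8333, 0).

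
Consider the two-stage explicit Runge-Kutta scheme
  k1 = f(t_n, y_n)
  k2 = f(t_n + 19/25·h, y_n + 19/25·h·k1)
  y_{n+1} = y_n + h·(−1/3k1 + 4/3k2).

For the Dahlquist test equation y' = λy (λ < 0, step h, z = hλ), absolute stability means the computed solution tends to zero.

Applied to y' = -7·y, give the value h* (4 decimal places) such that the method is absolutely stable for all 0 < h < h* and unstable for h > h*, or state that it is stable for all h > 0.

On y'=λy, z=hλ:
  k1=λy_n ⇒ h·k1=z·y_n;  k2=λ(1+19/25z)y_n ⇒ h·k2=z(1+19/25z)y_n
  y_{n+1}/y_n = 1 − 1/3z + 4/3z(1+19/25z) = 1 + z + 76/75z²
  R(z) = 1 + z + 76/75z².

Need |R(x)|<1, x<0.
x=-0.79: |R|=0.8424
R=1: x+76/75x²=0 ⇒ x=−75/76=-0.9868; min R=1−1/(4·76/75)=0.7533>−1
Confirm numerically:
  x=-0.850: |R|=0.88213 <1
  x=-0.626: |R|=0.77110 <1
  x=-0.411: |R|=0.76017 <1
  x=-1.515: |R|=1.81083 >1
  x=-1.226: |R|=1.29712 >1
  x=-1.114: |R|=1.14354 >1
Stable set (-0.9868, 0).

(-0.9868,0); λ=-7 ⇒ h* = (75/76)/7 = 0.1410.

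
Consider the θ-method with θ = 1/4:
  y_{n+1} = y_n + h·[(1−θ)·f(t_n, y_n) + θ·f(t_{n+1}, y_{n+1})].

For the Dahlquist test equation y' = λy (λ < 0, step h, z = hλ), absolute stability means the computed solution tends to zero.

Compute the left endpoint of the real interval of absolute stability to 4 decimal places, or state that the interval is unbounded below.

z* = -4.0000.

On y'=λy, z=hλ:
  y_{n+1} = y_n + z·[3/4·y_n + 1/4·y_{n+1}] ⇒ (1 − 1/4z)y_{n+1} = (1 + 3/4z)y_n
  R(z) = (1 + 3/4z)/(1 − 1/4z).

Solve |R(x)|<1 on ℝ⁻.
x=-1.04: |R|=0.1746
R=−1: 1+3/4x = −1+1/4x ⇒ -1/2x=2 ⇒ x=2/(-1/2)=-4.0000
Confirm numerically:
  x=-3.747: |R|=0.93468 <1
  x=-3.181: |R|=0.77190 <1
  x=-3.009: |R|=0.71722 <1
  x=-1.875: |R|=0.27660 <1
  x=-4.499: |R|=1.11743 >1
  x=-4.379: |R|=1.09046 >1
  x=-4.235: |R|=1.05707 >1
Interval (-4.0000, 0).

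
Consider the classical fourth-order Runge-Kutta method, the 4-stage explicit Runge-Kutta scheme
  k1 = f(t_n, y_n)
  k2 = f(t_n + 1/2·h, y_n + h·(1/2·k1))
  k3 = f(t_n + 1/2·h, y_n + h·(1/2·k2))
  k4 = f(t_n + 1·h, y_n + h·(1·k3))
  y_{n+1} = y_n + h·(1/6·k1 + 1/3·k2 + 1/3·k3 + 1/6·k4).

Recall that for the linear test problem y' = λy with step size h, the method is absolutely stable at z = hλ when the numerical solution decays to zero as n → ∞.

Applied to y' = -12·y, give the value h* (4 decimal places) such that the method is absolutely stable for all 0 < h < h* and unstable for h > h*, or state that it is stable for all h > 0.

With y'=λy (z=hλ):
  order 4, 4-stage ⇒ R(z)=1+z+z^2/2+z^3/6+z^4/24
  (e.g. R(-1.18)=0.32314, |R|=0.32314)

Need |R(x)|<1, x<0.
x=-1.18: |R|=0.3231
|R(-2.54)|=0.6889 |R(-1.32)|=0.2944 |R(-1.13)|=0.3359
Bisect:
  x_lo=-3.4915 |R|=2.7019  x_hi=-0.1095 |R|=0.8963
  mid=-1.80047 |R|=0.28547 →hi
  mid=-2.64598 |R|=0.80949 →hi
  mid=-3.06874 |R|=1.51849 →lo
  mid=-2.85736 |R|=1.11420 →lo
  mid=-2.75167 |R|=0.95048 →hi
  mid=-2.80451 |R|=1.02937 →lo
  mid=-2.77809 |R|=0.98920 →hi
  mid=-2.79130 |R|=1.00910 →lo
  mid=-2.78470 |R|=0.99910 →hi
  mid=-2.78800 |R|=1.00409 →lo
  ...
  [-2.78532,-2.78511] ⇒ x*=-2.7853
So |R|<1 on (-2.7853, 0).

(-2.7853,0); λ=-12 ⇒ h* = 0.2321.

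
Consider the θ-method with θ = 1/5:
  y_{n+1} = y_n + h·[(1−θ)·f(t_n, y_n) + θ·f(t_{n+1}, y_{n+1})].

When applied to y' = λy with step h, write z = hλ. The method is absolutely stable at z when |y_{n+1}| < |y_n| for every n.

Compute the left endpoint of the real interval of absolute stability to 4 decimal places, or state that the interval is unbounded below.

z* = -3.3333.

On y'=λy, z=hλ:
  y_{n+1} = y_n + z·[4/5·y_n + 1/5·y_{n+1}] ⇒ (1 − 1/5z)y_{n+1} = (1 + 4/5z)y_n
  R(z) = (1 + 4/5z)/(1 − 1/5z).

Boundary: |R(x)|=1, x<0.
x=-1.31: |R|=0.0380
R=−1: 1+4/5x = −1+1/5x ⇒ -3/5x=2 ⇒ x=2/(-3/5)=-3.3333
Confirm numerically:
  x=-3.313: |R|=0.99266 <1
  x=-3.008: |R|=0.87812 <1
  x=-2.728: |R|=0.76501 <1
  x=-3.664: |R|=1.11450 >1
  x=-3.633: |R|=1.10414 >1
Interval (-3.3333, 0).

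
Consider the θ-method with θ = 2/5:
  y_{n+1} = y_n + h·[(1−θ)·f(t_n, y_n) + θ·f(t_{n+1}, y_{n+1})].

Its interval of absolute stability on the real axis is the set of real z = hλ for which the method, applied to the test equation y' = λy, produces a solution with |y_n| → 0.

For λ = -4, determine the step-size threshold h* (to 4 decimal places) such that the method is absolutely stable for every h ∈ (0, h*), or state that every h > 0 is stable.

(-10.0000,0); λ=-4 ⇒ h* = (10)/4 = 2.5000.

Set f=λy, z=hλ:
  y_{n+1} = y_n + z·[3/5·y_n + 2/5·y_{n+1}] ⇒ (1 − 2/5z)y_{n+1} = (1 + 3/5z)y_n
  Hence R(z) = (1 + 3/5z)/(1 − 2/5z).

Solve |R(x)|<1 on ℝ⁻.
x=-1.43: |R|=0.0903
R=−1: 1+3/5x = −1+2/5x ⇒ -1/5x=2 ⇒ x=2/(-1/5)=-10.0000
Confirm numerically:
  x=-9.437: |R|=0.97642 <1
  x=-9.193: |R|=0.96549 <1
  x=-8.762: |R|=0.94504 <1
  x=-10.575: |R|=1.02199 >1
  x=-10.240: |R|=1.00942 >1
Stable set (-10.0000, 0).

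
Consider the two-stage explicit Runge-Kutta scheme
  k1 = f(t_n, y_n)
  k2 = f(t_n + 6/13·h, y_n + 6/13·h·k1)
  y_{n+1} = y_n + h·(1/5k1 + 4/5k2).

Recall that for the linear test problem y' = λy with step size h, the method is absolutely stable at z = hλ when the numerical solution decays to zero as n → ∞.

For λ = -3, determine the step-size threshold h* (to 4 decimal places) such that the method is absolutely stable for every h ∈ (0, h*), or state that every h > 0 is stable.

(-2.7083,0); λ=-3 ⇒ h* = (65/24)/3 = 0.9028.

With y'=λy (z=hλ):
  k1=λy_n ⇒ h·k1=z·y_n;  k2=λ(1+6/13z)y_n ⇒ h·k2=z(1+6/13z)y_n
  y_{n+1}/y_n = 1 + 1/5z + 4/5z(1+6/13z) = 1 + z + 24/65z²
  ⇒ R(z) = 1 + z + 24/65z².

Need |R(x)|<1, x<0.
x=-1.74: |R|=0.3779
R=1: x+24/65x²=0 ⇒ x=−65/24=-2.7083; min R=1−1/(4·24/65)=0.3229>−1
Confirm numerically:
  x=-2.667: |R|=0.95930 <1
  x=-1.366: |R|=0.32297 <1
  x=-1.177: |R|=0.33451 <1
  x=-3.060: |R|=1.39733 >1
  x=-2.964: |R|=1.27980 >1
  x=-2.819: |R|=1.11519 >1
So |R|<1 on (-2.7083, 0).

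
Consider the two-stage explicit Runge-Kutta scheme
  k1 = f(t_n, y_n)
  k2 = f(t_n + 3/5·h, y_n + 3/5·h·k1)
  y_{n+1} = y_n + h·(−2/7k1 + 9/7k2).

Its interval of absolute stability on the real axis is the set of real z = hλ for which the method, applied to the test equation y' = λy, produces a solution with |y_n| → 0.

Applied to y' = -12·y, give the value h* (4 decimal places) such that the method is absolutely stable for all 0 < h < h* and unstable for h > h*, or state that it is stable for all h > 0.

Test eqn y'=λy, z=hλ:
  k1=λy_n ⇒ h·k1=z·y_n;  k2=λ(1+3/5z)y_n ⇒ h·k2=z(1+3/5z)y_n
  y_{n+1}/y_n = 1 − 2/7z + 9/7z(1+3/5z) = 1 + z + 27/35z²
  Hence R(z) = 1 + z + 27/35z².

Boundary: |R(x)|=1, x<0.
x=-1.39: |R|=1.1005
R=1: x+27/35x²=0 ⇒ x=−35/27=-1.2963; min R=1−1/(4·27/35)=0.6759>−1
Confirm numerically:
  x=-1.265: |R|=0.96946 <1
  x=-1.182: |R|=0.89578 <1
  x=-0.774: |R|=0.68814 <1
  x=-1.732: |R|=1.58215 >1
  x=-1.731: |R|=1.58048 >1
  x=-1.665: |R|=1.47357 >1
So |R|<1 on (-1.2963, 0).

(-1.2963,0); λ=-12 ⇒ h* = (35/27)/12 = 0.1080.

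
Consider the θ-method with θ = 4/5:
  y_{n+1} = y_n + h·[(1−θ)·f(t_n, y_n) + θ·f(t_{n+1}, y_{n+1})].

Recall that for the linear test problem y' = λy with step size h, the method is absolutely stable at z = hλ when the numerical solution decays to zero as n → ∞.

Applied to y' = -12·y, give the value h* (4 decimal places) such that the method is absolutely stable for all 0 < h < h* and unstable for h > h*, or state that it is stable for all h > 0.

interval (−∞, 0). Any h>0 works for λ=-12.

With y'=λy (z=hλ):
  y_{n+1} = y_n + z·[1/5·y_n + 4/5·y_{n+1}] ⇒ (1 − 4/5z)y_{n+1} = (1 + 1/5z)y_n
  Hence R(z) = (1 + 1/5z)/(1 − 4/5z).

Need |R(x)|<1, x<0.
x=-1.12: |R|=0.4093
x=-2: |R|=0.2308
x=-10: |R|=0.1111
x=-100: |R|=0.2346
θ=4/5≥1/2 ⇒ |1+1/5x|<|1−4/5x| ∀x<0 ⇒ interval (−∞,0).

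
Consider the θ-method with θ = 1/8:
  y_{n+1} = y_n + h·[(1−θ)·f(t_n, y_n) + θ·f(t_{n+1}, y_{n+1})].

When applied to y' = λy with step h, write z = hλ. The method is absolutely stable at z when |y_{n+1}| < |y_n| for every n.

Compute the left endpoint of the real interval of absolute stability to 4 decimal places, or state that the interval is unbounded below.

z* = -2.6667.

Test eqn y'=λy, z=hλ:
  y_{n+1} = y_n + z·[7/8·y_n + 1/8·y_{n+1}] ⇒ (1 − 1/8z)y_{n+1} = (1 + 7/8z)y_n
  ⇒ R(z) = (1 + 7/8z)/(1 − 1/8z).

Need |R(x)|<1, x<0.
x=-0.49: |R|=0.5383
R=−1: 1+7/8x = −1+1/8x ⇒ -3/4x=2 ⇒ x=2/(-3/4)=-2.6667
Confirm numerically:
  x=-2.149: |R|=0.69396 <1
  x=-1.906: |R|=0.53927 <1
  x=-1.218: |R|=0.05706 <1
  x=-3.055: |R|=1.21076 >1
  x=-2.880: |R|=1.11765 >1
  x=-2.744: |R|=1.04319 >1
So |R|<1 on (-2.6667, 0).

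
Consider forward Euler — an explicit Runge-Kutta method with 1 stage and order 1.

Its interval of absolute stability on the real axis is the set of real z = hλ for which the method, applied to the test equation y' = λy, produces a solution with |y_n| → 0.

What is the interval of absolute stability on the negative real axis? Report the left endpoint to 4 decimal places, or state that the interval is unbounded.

z∈(-2.0000,0).

Set f=λy, z=hλ:
  order 1, 1-stage ⇒ R(z)=1+z
  (e.g. R(-1.01)=-0.01000, |R|=0.01000)

Boundary: |R(x)|=1, x<0.
x=-1.01: |R|=0.0100
|R(-2.31)|=1.3100 |R(-1.79)|=0.7900 |R(-1.28)|=0.2800
Bisect:
  x_lo=-2.3190 |R|=1.3190  x_hi=-0.3143 |R|=0.6857
  mid=-1.31661 |R|=0.31661 →hi
  mid=-1.81779 |R|=0.81779 →hi
  mid=-2.06838 |R|=1.06838 →lo
  mid=-1.94309 |R|=0.94309 →hi
  mid=-2.00574 |R|=1.00574 →lo
  mid=-1.97441 |R|=0.97441 →hi
  mid=-1.99007 |R|=0.99007 →hi
  mid=-1.99791 |R|=0.99791 →hi
  mid=-2.00182 |R|=1.00182 →lo
  mid=-1.99986 |R|=0.99986 →hi
  ...
  [-2.00011,-1.99999] ⇒ x*=-2.0000
Interval (-2.0000, 0).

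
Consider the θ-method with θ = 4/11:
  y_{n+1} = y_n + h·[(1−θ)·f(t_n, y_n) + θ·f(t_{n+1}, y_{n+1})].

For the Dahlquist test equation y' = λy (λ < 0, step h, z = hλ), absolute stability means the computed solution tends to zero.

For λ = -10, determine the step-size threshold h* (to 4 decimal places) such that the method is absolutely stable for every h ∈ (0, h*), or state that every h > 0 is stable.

Test eqn y'=λy, z=hλ:
  y_{n+1} = y_n + z·[7/11·y_n + 4/11·y_{n+1}] ⇒ (1 − 4/11z)y_{n+1} = (1 + 7/11z)y_n
  Hence R(z) = (1 + 7/11z)/(1 − 4/11z).

Solve |R(x)|<1 on ℝ⁻.
x=-0.91: |R|=0.3163
R=−1: 1+7/11x = −1+4/11x ⇒ -3/11x=2 ⇒ x=2/(-3/11)=-7.3333
Confirm numerically:
  x=-7.199: |R|=0.98987 <1
  x=-4.167: |R|=0.65668 <1
  x=-3.212: |R|=0.48155 <1
  x=-7.625: |R|=1.02108 >1
  x=-7.621: |R|=1.02080 >1
Stable set (-7.3333, 0).

(-7.3333,0); λ=-10 ⇒ h* = (22/3)/10 = 0.7333.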